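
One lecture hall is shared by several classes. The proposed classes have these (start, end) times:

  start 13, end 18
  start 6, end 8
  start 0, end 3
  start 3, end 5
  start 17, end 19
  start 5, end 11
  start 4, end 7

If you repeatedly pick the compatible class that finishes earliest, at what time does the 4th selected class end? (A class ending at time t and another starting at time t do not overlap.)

18

Sorted by end: (0,3)  (3,5)  (4,7)  (6,8)  (5,11)  (13,18)  (17,19)
take (0,3); take (3,5); skip (4,7); take (6,8); take (13,18).
Selected: (0,3) (3,5) (6,8) (13,18)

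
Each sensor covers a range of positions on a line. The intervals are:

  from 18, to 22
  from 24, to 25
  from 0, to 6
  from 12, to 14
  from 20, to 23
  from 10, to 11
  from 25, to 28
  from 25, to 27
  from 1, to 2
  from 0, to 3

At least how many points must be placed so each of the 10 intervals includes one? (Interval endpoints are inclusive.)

5

Process intervals by earliest right end; each time one isn't hit yet, stab at its right endpoint.
By right end: [1,2]  [0,3]  [0,6]  [10,11]  [12,14]  [18,22]  [20,23]  [24,25]  [25,27]  [25,28]
[1,2] uncovered → point at 2; [10,11] uncovered → point at 11; [12,14] uncovered → point at 14; [18,22] uncovered → point at 22; [24,25] uncovered → point at 25.
Points: 2, 11, 14, 22, 25 (5 total).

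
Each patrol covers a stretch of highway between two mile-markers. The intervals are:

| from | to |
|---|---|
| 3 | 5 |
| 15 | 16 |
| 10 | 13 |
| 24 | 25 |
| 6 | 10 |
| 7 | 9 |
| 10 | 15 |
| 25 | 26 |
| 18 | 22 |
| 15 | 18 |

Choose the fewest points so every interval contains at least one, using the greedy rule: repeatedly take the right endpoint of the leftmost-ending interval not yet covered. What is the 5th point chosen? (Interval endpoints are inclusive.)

22

Process intervals by earliest right end; each time one isn't hit yet, stab at its right endpoint.
Sorted: [3,5] [7,9] [6,10] [10,13] [10,15] [15,16] [15,18] [18,22] [24,25] [25,26]
{[3,5]} hit by 5; {[7,9],[6,10]} hit by 9; {[10,13],[10,15]} hit by 13; {[15,16],[15,18]} hit by 16; {[18,22]} hit by 22; {[24,25],[25,26]} hit by 25.
Points: 5, 9, 13, 16, 22, 25 (6 total).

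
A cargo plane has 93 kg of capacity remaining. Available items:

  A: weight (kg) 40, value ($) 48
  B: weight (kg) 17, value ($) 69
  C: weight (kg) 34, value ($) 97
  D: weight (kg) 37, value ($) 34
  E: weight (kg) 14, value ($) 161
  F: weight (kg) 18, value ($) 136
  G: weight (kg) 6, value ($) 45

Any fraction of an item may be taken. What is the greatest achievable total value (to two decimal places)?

Order: E (161/14=11.50) > F (136/18=7.56) > G (45/6=7.50) > B (69/17=4.06) > C (97/34=2.85) > A (48/40=1.20) > D (34/37=0.92)
Fill: take E (14 @ 161) → take F (18 @ 136) → take G (6 @ 45) → take B (17 @ 69) → take C (34 @ 97) → take 4/40 of A → 4.80; 93/93 used.
Total value = 512.80

512.80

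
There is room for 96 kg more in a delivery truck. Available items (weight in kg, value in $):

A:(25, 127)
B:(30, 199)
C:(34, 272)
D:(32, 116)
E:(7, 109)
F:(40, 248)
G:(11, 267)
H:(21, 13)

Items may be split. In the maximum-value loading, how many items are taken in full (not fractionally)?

Sort by value per unit weight and fill in that order.
Ratios (sorted): G 24.27, E 15.57, C 8.00, B 6.63, F 6.20, A 5.08, D 3.62, H 0.62
take G (11 @ 267); take E (7 @ 109); take C (34 @ 272); take B (30 @ 199); take 14/40 of F → 86.80. Capacity used 96/96.
4 item(s) taken whole; one partial (take 14/40 of F).

4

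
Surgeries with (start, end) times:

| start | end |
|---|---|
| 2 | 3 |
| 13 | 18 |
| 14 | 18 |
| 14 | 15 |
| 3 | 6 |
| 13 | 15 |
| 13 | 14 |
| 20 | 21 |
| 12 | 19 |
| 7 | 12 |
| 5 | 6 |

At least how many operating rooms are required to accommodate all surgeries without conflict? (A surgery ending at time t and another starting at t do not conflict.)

5

Events (time:±→running): 2:+→1 3:-→0 3:+→1 5:+→2 6:-→1 6:-→0 7:+→1 12:-→0 12:+→1 13:+→2 13:+→3 13:+→4 14:-→3 14:+→4 14:+→5 … peak 5.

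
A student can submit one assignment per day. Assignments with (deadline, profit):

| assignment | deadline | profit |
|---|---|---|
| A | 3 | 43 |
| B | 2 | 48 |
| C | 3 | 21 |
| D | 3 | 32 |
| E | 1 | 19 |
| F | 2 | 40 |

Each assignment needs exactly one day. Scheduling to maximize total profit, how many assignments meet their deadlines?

Profit order: B=48 A=43 F=40 D=32 C=21 E=19
Assign: B→slot 2, A→slot 3, F→slot 1, D skipped, C skipped, E skipped.
Slots: [1:F] [2:B] [3:A]
3 of 6 scheduled.

3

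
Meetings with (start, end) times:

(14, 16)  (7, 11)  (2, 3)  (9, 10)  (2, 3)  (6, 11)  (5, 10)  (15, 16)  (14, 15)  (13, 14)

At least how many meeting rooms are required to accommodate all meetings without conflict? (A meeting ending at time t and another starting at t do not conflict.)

4

Count concurrent intervals with a sweep; the peak is the room count.
starts: [2, 2, 5, 6, 7, 9, 13, 14, 14, 15]
ends:   [3, 3, 10, 10, 11, 11, 14, 15, 16, 16]
s2→1 s2→2 e3→1 e3→0 s5→1 s6→2 s7→3 s9→4  — peak 4.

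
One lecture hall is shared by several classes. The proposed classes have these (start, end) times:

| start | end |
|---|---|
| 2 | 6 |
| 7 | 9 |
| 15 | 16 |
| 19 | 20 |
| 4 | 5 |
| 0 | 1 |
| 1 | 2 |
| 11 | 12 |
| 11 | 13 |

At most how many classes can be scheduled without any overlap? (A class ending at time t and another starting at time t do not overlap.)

7

Greedy by earliest finish: after sorting by end time, pick each interval compatible with the last pick.
By end time: (0,1), (1,2), (4,5), (2,6), (7,9), (11,12), (11,13), (15,16), (19,20).
Pick (0,1); next start ≥ 1 → (1,2); next start ≥ 2 → (4,5); next start ≥ 5 → (7,9); next start ≥ 9 → (11,12); next start ≥ 12 → (15,16); next start ≥ 16 → (19,20).
Selected 7 classes.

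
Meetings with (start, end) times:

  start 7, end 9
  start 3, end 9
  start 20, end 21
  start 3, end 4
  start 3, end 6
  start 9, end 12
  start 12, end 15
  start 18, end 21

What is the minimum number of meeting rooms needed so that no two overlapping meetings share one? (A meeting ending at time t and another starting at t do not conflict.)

3

starts: [3, 3, 3, 7, 9, 12, 18, 20]
ends:   [4, 6, 9, 9, 12, 15, 21, 21]
s3→1 s3→2 s3→3  — peak 3.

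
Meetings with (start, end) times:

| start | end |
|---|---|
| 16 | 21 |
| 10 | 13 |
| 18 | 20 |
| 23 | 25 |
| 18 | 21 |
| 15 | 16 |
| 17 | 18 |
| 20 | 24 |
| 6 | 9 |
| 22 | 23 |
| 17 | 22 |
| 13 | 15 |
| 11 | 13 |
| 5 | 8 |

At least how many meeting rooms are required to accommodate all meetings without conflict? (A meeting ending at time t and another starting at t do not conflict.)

4

starts: [5, 6, 10, 11, 13, 15, 16, 17, 17, 18, 18, 20, 22, 23]
ends:   [8, 9, 13, 13, 15, 16, 18, 20, 21, 21, 22, 23, 24, 25]
s5→1 s6→2 e8→1 e9→0 s10→1 s11→2 e13→1 e13→0 s13→1 e15→0 s15→1 e16→0 s16→1 s17→2 s17→3 e18→2 s18→3 s18→4  — peak 4.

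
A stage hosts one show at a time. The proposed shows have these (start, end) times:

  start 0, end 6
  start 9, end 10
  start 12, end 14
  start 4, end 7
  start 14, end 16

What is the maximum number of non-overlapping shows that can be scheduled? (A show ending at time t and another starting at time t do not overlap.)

4

Order by finish time; keep every interval that doesn't clash with the previous kept one.
Sorted by end: (0,6)  (4,7)  (9,10)  (12,14)  (14,16)
take (0,6); skip (4,7); take (9,10); take (12,14); take (14,16).
Selected 4 shows.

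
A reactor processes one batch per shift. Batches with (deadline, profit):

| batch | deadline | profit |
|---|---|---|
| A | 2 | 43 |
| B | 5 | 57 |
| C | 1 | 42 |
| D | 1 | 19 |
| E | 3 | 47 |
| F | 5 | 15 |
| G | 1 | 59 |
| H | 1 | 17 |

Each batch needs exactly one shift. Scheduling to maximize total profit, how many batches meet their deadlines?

By profit: G(d1,59), B(d5,57), E(d3,47), A(d2,43), C(d1,42), D(d1,19), H(d1,17), F(d5,15)
G→slot 1; B→slot 5; E→slot 3; A→slot 2; C skipped; D skipped; H skipped; F→slot 4.
5 of 8 scheduled.

5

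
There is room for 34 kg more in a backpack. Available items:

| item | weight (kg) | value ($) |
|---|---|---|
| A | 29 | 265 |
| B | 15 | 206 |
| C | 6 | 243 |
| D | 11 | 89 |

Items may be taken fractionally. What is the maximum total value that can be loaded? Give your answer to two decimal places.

Sort by value per unit weight and fill in that order.
Ratios (sorted): C 40.50, B 13.73, A 9.14, D 8.09
take C (6 @ 243); take B (15 @ 206); take 13/29 of A → 118.79. Capacity used 34/34.
Total value = 567.79

567.79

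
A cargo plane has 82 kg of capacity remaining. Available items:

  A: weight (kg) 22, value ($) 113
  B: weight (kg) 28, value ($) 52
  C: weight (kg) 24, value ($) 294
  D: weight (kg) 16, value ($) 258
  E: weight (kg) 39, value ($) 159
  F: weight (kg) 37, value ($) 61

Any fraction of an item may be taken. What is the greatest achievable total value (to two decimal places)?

Order: D (258/16=16.12) > C (294/24=12.25) > A (113/22=5.14) > E (159/39=4.08) > B (52/28=1.86) > F (61/37=1.65)
Fill: take D (16 @ 258) → take C (24 @ 294) → take A (22 @ 113) → take 20/39 of E → 81.54; 82/82 used.
Total value = 746.54

746.54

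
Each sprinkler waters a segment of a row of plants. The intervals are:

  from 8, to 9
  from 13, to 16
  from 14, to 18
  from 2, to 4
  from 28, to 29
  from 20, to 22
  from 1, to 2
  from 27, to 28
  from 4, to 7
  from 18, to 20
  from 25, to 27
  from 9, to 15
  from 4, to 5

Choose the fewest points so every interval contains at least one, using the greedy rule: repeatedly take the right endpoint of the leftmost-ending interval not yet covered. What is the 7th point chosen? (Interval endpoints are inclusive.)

Sorted: [1,2] [2,4] [4,5] [4,7] [8,9] [9,15] [13,16] [14,18] [18,20] [20,22] [25,27] [27,28] [28,29]
{[1,2],[2,4]} hit by 2; {[4,5],[4,7]} hit by 5; {[8,9],[9,15]} hit by 9; {[13,16],[14,18]} hit by 16; {[18,20],[20,22]} hit by 20; {[25,27],[27,28]} hit by 27; {[28,29]} hit by 29.
Points: 2, 5, 9, 16, 20, 27, 29 (7 total).

29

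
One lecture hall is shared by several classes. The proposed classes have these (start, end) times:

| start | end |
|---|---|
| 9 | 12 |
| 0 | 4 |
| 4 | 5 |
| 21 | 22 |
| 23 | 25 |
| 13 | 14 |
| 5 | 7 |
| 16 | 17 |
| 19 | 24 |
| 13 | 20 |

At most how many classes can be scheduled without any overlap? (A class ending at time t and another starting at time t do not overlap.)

8

Sorted by end: (0,4)  (4,5)  (5,7)  (9,12)  (13,14)  (16,17)  (13,20)  (21,22)  (19,24)  (23,25)
take (0,4); take (4,5); take (5,7); take (9,12); take (13,14); take (16,17); take (21,22); take (23,25).
Selected 8 classes.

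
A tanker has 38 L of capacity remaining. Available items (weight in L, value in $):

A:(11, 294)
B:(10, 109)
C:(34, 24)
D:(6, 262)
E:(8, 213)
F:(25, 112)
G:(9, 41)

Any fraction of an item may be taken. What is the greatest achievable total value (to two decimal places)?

Order: D (262/6=43.67) > A (294/11=26.73) > E (213/8=26.62) > B (109/10=10.90) > G (41/9=4.56) > F (112/25=4.48) > C (24/34=0.71)
Fill: take D (6 @ 262) → take A (11 @ 294) → take E (8 @ 213) → take B (10 @ 109) → take 3/9 of G → 13.67; 38/38 used.
Total value = 891.67

891.67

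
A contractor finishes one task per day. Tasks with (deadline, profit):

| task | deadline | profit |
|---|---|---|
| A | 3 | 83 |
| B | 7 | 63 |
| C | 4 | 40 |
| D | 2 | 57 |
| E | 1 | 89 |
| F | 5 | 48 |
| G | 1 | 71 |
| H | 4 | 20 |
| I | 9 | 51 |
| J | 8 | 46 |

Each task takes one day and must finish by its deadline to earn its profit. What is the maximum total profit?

Sort by profit descending; place each in the latest free slot ≤ its deadline.
Profit order: E=89 A=83 G=71 B=63 D=57 I=51 F=48 J=46 C=40 H=20
Assign: E→slot 1, A→slot 3, G skipped, B→slot 7, D→slot 2, I→slot 9, F→slot 5, J→slot 8, C→slot 4, H skipped.
Slots: [1:E] [2:D] [3:A] [4:C] [5:F] [7:B] [8:J] [9:I]
Profit = 89 + 57 + 83 + 40 + 48 + 63 + 46 + 51 = 477

477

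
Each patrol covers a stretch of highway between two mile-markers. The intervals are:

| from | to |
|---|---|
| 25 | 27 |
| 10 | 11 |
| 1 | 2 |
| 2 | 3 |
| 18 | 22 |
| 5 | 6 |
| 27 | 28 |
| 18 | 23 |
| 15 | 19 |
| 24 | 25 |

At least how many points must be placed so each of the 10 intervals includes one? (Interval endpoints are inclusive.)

6

Process intervals by earliest right end; each time one isn't hit yet, stab at its right endpoint.
By right end: [1,2]  [2,3]  [5,6]  [10,11]  [15,19]  [18,22]  [18,23]  [24,25]  [25,27]  [27,28]
[1,2] uncovered → point at 2; [5,6] uncovered → point at 6; [10,11] uncovered → point at 11; [15,19] uncovered → point at 19; [24,25] uncovered → point at 25; [27,28] uncovered → point at 28.
Points: 2, 6, 11, 19, 25, 28 (6 total).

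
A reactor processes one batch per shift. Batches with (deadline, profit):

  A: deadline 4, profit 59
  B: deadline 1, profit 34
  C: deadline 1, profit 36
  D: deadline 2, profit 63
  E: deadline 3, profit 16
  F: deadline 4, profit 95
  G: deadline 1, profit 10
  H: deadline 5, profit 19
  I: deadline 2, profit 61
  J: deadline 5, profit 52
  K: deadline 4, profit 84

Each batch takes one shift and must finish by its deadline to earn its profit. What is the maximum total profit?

Sort by profit descending; place each in the latest free slot ≤ its deadline.
Profit order: F=95 K=84 D=63 I=61 A=59 J=52 C=36 B=34 H=19 E=16 G=10
Assign: F→slot 4, K→slot 3, D→slot 2, I→slot 1, A skipped, J→slot 5, C skipped, B skipped, H skipped, E skipped, G skipped.
Slots: [1:I] [2:D] [3:K] [4:F] [5:J]
Profit = 61 + 63 + 84 + 95 + 52 = 355

355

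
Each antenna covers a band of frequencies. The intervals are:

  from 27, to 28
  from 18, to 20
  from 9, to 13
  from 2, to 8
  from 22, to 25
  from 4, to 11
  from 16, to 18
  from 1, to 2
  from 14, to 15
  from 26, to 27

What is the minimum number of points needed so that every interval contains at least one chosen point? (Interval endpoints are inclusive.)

Sort by right endpoint; whenever an interval is uncovered, place a point at its right end.
By right end: [1,2]  [2,8]  [4,11]  [9,13]  [14,15]  [16,18]  [18,20]  [22,25]  [26,27]  [27,28]
[1,2] uncovered → point at 2; [4,11] uncovered → point at 11; [14,15] uncovered → point at 15; [16,18] uncovered → point at 18; [22,25] uncovered → point at 25; [26,27] uncovered → point at 27.
Points: 2, 11, 15, 18, 25, 27 (6 total).

6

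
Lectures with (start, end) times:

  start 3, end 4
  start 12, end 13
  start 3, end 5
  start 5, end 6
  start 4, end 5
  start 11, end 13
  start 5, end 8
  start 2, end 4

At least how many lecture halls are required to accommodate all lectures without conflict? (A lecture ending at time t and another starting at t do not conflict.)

Count concurrent intervals with a sweep; the peak is the room count.
starts: [2, 3, 3, 4, 5, 5, 11, 12]
ends:   [4, 4, 5, 5, 6, 8, 13, 13]
s2→1 s3→2 s3→3  — peak 3.

3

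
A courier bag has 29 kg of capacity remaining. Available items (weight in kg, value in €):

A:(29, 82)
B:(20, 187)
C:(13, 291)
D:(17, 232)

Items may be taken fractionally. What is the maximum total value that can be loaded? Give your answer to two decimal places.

Order: C (291/13=22.38) > D (232/17=13.65) > B (187/20=9.35) > A (82/29=2.83)
Fill: take C (13 @ 291) → take 16/17 of D → 218.35; 29/29 used.
Total value = 509.35

509.35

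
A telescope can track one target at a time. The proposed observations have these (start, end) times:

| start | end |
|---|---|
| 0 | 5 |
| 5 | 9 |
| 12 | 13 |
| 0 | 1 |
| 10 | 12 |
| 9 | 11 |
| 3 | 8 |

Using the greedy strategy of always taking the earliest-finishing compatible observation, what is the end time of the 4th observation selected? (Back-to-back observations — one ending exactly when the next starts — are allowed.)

By end time: (0,1), (0,5), (3,8), (5,9), (9,11), (10,12), (12,13).
Pick (0,1); next start ≥ 1 → (3,8); next start ≥ 8 → (9,11); next start ≥ 11 → (12,13).
Selected: (0,1) (3,8) (9,11) (12,13)

13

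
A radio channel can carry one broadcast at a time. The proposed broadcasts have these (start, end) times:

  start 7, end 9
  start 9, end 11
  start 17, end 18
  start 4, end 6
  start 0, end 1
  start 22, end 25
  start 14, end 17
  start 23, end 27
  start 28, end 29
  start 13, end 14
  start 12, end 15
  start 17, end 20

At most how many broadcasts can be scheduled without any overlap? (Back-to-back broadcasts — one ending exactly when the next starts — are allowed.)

9

Greedy by earliest finish: after sorting by end time, pick each interval compatible with the last pick.
Sorted by end: (0,1)  (4,6)  (7,9)  (9,11)  (13,14)  (12,15)  (14,17)  (17,18)  (17,20)  (22,25)  (23,27)  (28,29)
take (0,1); take (4,6); take (7,9); take (9,11); take (13,14); take (14,17); take (17,18); take (22,25); skip (23,27); take (28,29).
Selected 9 broadcasts.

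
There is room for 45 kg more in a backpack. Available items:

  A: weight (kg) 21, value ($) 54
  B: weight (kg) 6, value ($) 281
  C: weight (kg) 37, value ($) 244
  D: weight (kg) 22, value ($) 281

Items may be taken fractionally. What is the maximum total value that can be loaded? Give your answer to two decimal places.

674.11

Greedy by value/weight ratio, highest first.
Order: B (281/6=46.83) > D (281/22=12.77) > C (244/37=6.59) > A (54/21=2.57)
Fill: take B (6 @ 281) → take D (22 @ 281) → take 17/37 of C → 112.11; 45/45 used.
Total value = 674.11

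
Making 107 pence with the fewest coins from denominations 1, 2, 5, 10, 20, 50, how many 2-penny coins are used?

1

Use the largest denomination that fits, subtract, and repeat.
107 − 2×50→7 − 1×5→2 − 1×2→0
Count of 2: 1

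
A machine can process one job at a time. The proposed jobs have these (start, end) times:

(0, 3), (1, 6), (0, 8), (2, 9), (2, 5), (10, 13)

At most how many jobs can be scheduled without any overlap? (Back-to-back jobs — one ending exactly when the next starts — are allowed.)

Sort by end time and greedily take each interval whose start is ≥ the last chosen end.
By end time: (0,3), (2,5), (1,6), (0,8), (2,9), (10,13).
Pick (0,3); next start ≥ 3 → (10,13).
Selected 2 jobs.

2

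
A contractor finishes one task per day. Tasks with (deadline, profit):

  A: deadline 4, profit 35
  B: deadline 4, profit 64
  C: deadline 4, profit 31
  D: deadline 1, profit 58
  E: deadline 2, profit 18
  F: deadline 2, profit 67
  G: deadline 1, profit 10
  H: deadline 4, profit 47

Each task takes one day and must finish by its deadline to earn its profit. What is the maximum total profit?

Sort by profit descending; place each in the latest free slot ≤ its deadline.
Profit order: F=67 B=64 D=58 H=47 A=35 C=31 E=18 G=10
Assign: F→slot 2, B→slot 4, D→slot 1, H→slot 3, A skipped, C skipped, E skipped, G skipped.
Slots: [1:D] [2:F] [3:H] [4:B]
Profit = 58 + 67 + 47 + 64 = 236

236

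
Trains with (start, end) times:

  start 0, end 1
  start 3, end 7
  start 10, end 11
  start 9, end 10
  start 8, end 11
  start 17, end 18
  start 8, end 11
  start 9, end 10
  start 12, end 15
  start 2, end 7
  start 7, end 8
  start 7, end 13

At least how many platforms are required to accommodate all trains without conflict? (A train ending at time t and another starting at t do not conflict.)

5

The answer is the maximum number of intervals overlapping at any instant.
starts: [0, 2, 3, 7, 7, 8, 8, 9, 9, 10, 12, 17]
ends:   [1, 7, 7, 8, 10, 10, 11, 11, 11, 13, 15, 18]
s0→1 e1→0 s2→1 s3→2 e7→1 e7→0 s7→1 s7→2 e8→1 s8→2 s8→3 s9→4 s9→5  — peak 5.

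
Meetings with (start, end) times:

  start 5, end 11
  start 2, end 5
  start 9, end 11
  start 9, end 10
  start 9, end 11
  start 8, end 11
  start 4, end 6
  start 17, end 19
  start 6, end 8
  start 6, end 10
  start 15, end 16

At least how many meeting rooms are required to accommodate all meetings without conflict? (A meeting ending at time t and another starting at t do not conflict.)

starts: [2, 4, 5, 6, 6, 8, 9, 9, 9, 15, 17]
ends:   [5, 6, 8, 10, 10, 11, 11, 11, 11, 16, 19]
s2→1 s4→2 e5→1 s5→2 e6→1 s6→2 s6→3 e8→2 s8→3 s9→4 s9→5 s9→6  — peak 6.

6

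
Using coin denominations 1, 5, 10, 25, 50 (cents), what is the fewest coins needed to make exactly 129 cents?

7

129 − 2×50→29 − 1×25→4 − 4×1→0
Total coins = 2 + 1 + 4 = 7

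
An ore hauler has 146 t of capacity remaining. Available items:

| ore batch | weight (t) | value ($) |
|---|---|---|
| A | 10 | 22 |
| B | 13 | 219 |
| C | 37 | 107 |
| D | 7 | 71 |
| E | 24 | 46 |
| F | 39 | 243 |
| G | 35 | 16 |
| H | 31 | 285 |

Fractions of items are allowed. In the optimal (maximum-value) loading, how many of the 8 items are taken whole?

Order: B (219/13=16.85) > D (71/7=10.14) > H (285/31=9.19) > F (243/39=6.23) > C (107/37=2.89) > A (22/10=2.20) > E (46/24=1.92) > G (16/35=0.46)
Fill: take B (13 @ 219) → take D (7 @ 71) → take H (31 @ 285) → take F (39 @ 243) → take C (37 @ 107) → take A (10 @ 22) → take 9/24 of E → 17.25; 146/146 used.
6 item(s) taken whole; one partial (take 9/24 of E).

6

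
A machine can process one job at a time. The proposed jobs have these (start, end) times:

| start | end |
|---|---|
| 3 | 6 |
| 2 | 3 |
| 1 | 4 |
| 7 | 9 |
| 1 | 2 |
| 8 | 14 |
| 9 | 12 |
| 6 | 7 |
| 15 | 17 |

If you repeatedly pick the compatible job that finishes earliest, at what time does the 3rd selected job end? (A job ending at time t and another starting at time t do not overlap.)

6

Sort by end time and greedily take each interval whose start is ≥ the last chosen end.
By end time: (1,2), (2,3), (1,4), (3,6), (6,7), (7,9), (9,12), (8,14), (15,17).
Pick (1,2); next start ≥ 2 → (2,3); next start ≥ 3 → (3,6); next start ≥ 6 → (6,7); next start ≥ 7 → (7,9); next start ≥ 9 → (9,12); next start ≥ 12 → (15,17).
Selected: (1,2) (2,3) (3,6) (6,7) (7,9) (9,12) (15,17)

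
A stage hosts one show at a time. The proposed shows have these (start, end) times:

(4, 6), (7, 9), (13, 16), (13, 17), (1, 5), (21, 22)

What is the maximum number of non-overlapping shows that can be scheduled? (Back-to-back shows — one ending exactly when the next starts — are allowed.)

Greedy by earliest finish: after sorting by end time, pick each interval compatible with the last pick.
By end time: (1,5), (4,6), (7,9), (13,16), (13,17), (21,22).
Pick (1,5); next start ≥ 5 → (7,9); next start ≥ 9 → (13,16); next start ≥ 16 → (21,22).
Selected 4 shows.

4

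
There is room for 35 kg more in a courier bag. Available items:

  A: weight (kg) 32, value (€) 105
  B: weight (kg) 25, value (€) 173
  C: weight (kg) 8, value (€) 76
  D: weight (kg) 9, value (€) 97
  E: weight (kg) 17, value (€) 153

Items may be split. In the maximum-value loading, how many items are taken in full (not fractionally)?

Sort by value per unit weight and fill in that order.
Ratios (sorted): D 10.78, C 9.50, E 9.00, B 6.92, A 3.28
take D (9 @ 97); take C (8 @ 76); take E (17 @ 153); take 1/25 of B → 6.92. Capacity used 35/35.
3 item(s) taken whole; one partial (take 1/25 of B).

3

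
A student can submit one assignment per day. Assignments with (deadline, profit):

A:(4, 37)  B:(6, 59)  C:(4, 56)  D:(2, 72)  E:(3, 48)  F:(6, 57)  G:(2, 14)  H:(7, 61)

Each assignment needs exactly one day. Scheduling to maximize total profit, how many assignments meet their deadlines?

Sort by profit descending; place each in the latest free slot ≤ its deadline.
Profit order: D=72 H=61 B=59 F=57 C=56 E=48 A=37 G=14
Assign: D→slot 2, H→slot 7, B→slot 6, F→slot 5, C→slot 4, E→slot 3, A→slot 1, G skipped.
Slots: [1:A] [2:D] [3:E] [4:C] [5:F] [6:B] [7:H]
7 of 8 scheduled.

7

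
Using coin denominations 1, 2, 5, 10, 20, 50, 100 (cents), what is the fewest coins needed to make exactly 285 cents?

Use the largest denomination that fits, subtract, and repeat.
285 − 2×100→85 − 1×50→35 − 1×20→15 − 1×10→5 − 1×5→0
Total coins = 2 + 1 + 1 + 1 + 1 = 6

6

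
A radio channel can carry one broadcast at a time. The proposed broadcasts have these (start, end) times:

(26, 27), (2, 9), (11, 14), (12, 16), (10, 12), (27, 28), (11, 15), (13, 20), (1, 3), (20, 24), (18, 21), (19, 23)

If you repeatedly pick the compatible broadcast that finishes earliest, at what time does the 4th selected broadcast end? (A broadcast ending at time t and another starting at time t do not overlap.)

Greedy by earliest finish: after sorting by end time, pick each interval compatible with the last pick.
By end time: (1,3), (2,9), (10,12), (11,14), (11,15), (12,16), (13,20), (18,21), (19,23), (20,24), (26,27), (27,28).
Pick (1,3); next start ≥ 3 → (10,12); next start ≥ 12 → (12,16); next start ≥ 16 → (18,21); next start ≥ 21 → (26,27); next start ≥ 27 → (27,28).
Selected: (1,3) (10,12) (12,16) (18,21) (26,27) (27,28)

21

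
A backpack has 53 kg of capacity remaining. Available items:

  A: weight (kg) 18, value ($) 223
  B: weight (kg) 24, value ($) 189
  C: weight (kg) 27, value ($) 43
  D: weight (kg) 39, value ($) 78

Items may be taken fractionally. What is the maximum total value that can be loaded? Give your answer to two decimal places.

434.00

Greedy by value/weight ratio, highest first.
Order: A (223/18=12.39) > B (189/24=7.88) > D (78/39=2.00) > C (43/27=1.59)
Fill: take A (18 @ 223) → take B (24 @ 189) → take 11/39 of D → 22.00; 53/53 used.
Total value = 434.00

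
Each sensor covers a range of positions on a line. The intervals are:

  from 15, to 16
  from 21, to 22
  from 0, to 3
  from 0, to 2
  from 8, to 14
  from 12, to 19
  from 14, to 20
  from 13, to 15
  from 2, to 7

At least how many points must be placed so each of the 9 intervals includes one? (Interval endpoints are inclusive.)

Sorted: [0,2] [0,3] [2,7] [8,14] [13,15] [15,16] [12,19] [14,20] [21,22]
{[0,2],[0,3],[2,7]} hit by 2; {[8,14],[13,15]} hit by 14; {[15,16],[12,19],[14,20]} hit by 16; {[21,22]} hit by 22.
Points: 2, 14, 16, 22 (4 total).

4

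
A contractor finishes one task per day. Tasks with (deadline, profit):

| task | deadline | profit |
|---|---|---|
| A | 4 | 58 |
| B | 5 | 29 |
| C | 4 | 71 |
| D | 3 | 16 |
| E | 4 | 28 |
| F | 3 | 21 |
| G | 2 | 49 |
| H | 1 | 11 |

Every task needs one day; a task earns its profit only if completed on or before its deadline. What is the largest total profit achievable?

235

Take jobs in profit order; each goes to the latest open slot no later than its deadline.
Profit order: C=71 A=58 G=49 B=29 E=28 F=21 D=16 H=11
Assign: C→slot 4, A→slot 3, G→slot 2, B→slot 5, E→slot 1, F skipped, D skipped, H skipped.
Slots: [1:E] [2:G] [3:A] [4:C] [5:B]
Profit = 28 + 49 + 58 + 71 + 29 = 235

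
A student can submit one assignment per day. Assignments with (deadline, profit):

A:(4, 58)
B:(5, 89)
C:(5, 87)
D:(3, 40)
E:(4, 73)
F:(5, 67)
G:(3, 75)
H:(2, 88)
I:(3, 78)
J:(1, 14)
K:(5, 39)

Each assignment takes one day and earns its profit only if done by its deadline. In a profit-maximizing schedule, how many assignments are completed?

5

Sort by profit descending; place each in the latest free slot ≤ its deadline.
Profit order: B=89 H=88 C=87 I=78 G=75 E=73 F=67 A=58 D=40 K=39 J=14
Assign: B→slot 5, H→slot 2, C→slot 4, I→slot 3, G→slot 1, E skipped, F skipped, A skipped, D skipped, K skipped, J skipped.
Slots: [1:G] [2:H] [3:I] [4:C] [5:B]
5 of 11 scheduled.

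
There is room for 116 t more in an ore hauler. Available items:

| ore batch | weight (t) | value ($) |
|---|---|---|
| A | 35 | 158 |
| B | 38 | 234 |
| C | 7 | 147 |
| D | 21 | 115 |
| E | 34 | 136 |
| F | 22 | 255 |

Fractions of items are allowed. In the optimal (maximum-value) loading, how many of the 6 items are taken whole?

Sort by value per unit weight and fill in that order.
Ratios (sorted): C 21.00, F 11.59, B 6.16, D 5.48, A 4.51, E 4.00
take C (7 @ 147); take F (22 @ 255); take B (38 @ 234); take D (21 @ 115); take 28/35 of A → 126.40. Capacity used 116/116.
4 item(s) taken whole; one partial (take 28/35 of A).

4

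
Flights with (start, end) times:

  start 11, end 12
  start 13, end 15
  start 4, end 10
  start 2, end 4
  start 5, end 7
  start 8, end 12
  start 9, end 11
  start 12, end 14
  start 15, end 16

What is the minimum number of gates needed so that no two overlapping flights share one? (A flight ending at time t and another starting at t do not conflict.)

Count concurrent intervals with a sweep; the peak is the room count.
Events (time:±→running): 2:+→1 4:-→0 4:+→1 5:+→2 7:-→1 8:+→2 9:+→3 … peak 3.

3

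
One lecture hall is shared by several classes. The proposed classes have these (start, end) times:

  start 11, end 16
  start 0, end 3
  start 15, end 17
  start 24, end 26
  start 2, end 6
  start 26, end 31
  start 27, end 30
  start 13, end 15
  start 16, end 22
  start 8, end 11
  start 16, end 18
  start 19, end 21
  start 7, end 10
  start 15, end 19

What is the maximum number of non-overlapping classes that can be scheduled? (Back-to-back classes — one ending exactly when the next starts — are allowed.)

7

Order by finish time; keep every interval that doesn't clash with the previous kept one.
Sorted by end: (0,3)  (2,6)  (7,10)  (8,11)  (13,15)  (11,16)  (15,17)  (16,18)  (15,19)  (19,21)  (16,22)  (24,26)  (27,30)  (26,31)
take (0,3); take (7,10); take (13,15); take (15,17); take (19,21); skip (16,22); take (24,26); take (27,30).
Selected 7 classes.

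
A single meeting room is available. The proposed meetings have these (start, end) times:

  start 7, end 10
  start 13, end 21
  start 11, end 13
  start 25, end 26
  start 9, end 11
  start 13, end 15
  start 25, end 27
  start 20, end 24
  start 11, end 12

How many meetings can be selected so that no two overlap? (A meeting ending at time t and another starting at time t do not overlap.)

Order by finish time; keep every interval that doesn't clash with the previous kept one.
Sorted by end: (7,10)  (9,11)  (11,12)  (11,13)  (13,15)  (13,21)  (20,24)  (25,26)  (25,27)
take (7,10); take (11,12); skip (11,13); take (13,15); take (20,24); take (25,26); skip (25,27).
Selected 5 meetings.

5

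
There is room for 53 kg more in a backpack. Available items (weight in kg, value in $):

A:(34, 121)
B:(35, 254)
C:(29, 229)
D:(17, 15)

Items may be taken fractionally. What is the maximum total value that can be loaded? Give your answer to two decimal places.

Sort by value per unit weight and fill in that order.
Order: C (229/29=7.90) > B (254/35=7.26) > A (121/34=3.56) > D (15/17=0.88)
Fill: take C (29 @ 229) → take 24/35 of B → 174.17; 53/53 used.
Total value = 403.17

403.17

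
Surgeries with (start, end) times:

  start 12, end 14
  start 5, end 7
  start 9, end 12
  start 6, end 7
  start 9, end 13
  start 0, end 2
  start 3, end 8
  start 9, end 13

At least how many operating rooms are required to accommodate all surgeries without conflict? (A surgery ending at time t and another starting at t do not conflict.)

3

Count concurrent intervals with a sweep; the peak is the room count.
starts: [0, 3, 5, 6, 9, 9, 9, 12]
ends:   [2, 7, 7, 8, 12, 13, 13, 14]
s0→1 e2→0 s3→1 s5→2 s6→3  — peak 3.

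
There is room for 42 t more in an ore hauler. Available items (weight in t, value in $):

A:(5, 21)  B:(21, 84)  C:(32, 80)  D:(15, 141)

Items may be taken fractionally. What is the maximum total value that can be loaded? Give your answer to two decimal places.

248.50

Ratios (sorted): D 9.40, A 4.20, B 4.00, C 2.50
take D (15 @ 141); take A (5 @ 21); take B (21 @ 84); take 1/32 of C → 2.50. Capacity used 42/42.
Total value = 248.50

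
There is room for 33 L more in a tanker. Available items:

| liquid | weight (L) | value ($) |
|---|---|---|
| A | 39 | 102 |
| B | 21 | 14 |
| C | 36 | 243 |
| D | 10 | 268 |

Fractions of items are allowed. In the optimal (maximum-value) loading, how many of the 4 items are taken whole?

Greedy by value/weight ratio, highest first.
Order: D (268/10=26.80) > C (243/36=6.75) > A (102/39=2.62) > B (14/21=0.67)
Fill: take D (10 @ 268) → take 23/36 of C → 155.25; 33/33 used.
1 item(s) taken whole; one partial (take 23/36 of C).

1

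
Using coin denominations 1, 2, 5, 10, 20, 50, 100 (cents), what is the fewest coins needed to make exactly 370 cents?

Use the largest denomination that fits, subtract, and repeat.
370 − 3×100→70 − 1×50→20 − 1×20→0
Total coins = 3 + 1 + 1 = 5

5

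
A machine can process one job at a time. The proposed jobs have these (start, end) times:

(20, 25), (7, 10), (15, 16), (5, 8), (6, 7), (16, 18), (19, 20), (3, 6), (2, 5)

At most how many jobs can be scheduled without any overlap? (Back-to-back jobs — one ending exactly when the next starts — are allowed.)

Greedy by earliest finish: after sorting by end time, pick each interval compatible with the last pick.
By end time: (2,5), (3,6), (6,7), (5,8), (7,10), (15,16), (16,18), (19,20), (20,25).
Pick (2,5); next start ≥ 5 → (6,7); next start ≥ 7 → (7,10); next start ≥ 10 → (15,16); next start ≥ 16 → (16,18); next start ≥ 18 → (19,20); next start ≥ 20 → (20,25).
Selected 7 jobs.

7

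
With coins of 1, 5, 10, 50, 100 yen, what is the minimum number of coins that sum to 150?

150 = 1×100 + 1×50
Total coins = 1 + 1 = 2

2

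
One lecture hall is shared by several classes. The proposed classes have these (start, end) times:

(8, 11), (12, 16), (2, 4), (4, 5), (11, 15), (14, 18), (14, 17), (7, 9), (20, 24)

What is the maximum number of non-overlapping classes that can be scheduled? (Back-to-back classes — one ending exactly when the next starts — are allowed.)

By end time: (2,4), (4,5), (7,9), (8,11), (11,15), (12,16), (14,17), (14,18), (20,24).
Pick (2,4); next start ≥ 4 → (4,5); next start ≥ 5 → (7,9); next start ≥ 9 → (11,15); next start ≥ 15 → (20,24).
Selected 5 classes.

5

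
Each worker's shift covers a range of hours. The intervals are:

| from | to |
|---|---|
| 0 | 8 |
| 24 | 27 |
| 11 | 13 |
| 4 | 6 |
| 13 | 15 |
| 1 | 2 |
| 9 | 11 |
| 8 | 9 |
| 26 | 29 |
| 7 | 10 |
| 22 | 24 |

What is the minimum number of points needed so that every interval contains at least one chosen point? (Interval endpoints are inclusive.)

Process intervals by earliest right end; each time one isn't hit yet, stab at its right endpoint.
Sorted: [1,2] [4,6] [0,8] [8,9] [7,10] [9,11] [11,13] [13,15] [22,24] [24,27] [26,29]
{[1,2]} hit by 2; {[4,6],[0,8]} hit by 6; {[8,9],[7,10],[9,11]} hit by 9; {[11,13],[13,15]} hit by 13; {[22,24],[24,27]} hit by 24; {[26,29]} hit by 29.
Points: 2, 6, 9, 13, 24, 29 (6 total).

6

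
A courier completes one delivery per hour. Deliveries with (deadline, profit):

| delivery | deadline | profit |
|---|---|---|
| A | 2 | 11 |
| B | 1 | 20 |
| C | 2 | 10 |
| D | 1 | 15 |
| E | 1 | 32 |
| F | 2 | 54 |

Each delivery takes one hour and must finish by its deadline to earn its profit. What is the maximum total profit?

86

By profit: F(d2,54), E(d1,32), B(d1,20), D(d1,15), A(d2,11), C(d2,10)
F→slot 2; E→slot 1; B skipped; D skipped; A skipped; C skipped.
Profit = 32 + 54 = 86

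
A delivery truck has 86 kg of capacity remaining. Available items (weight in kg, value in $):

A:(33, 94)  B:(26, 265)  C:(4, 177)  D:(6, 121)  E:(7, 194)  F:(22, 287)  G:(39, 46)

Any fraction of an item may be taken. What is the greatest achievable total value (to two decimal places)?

1103.82

Sort by value per unit weight and fill in that order.
Order: C (177/4=44.25) > E (194/7=27.71) > D (121/6=20.17) > F (287/22=13.05) > B (265/26=10.19) > A (94/33=2.85) > G (46/39=1.18)
Fill: take C (4 @ 177) → take E (7 @ 194) → take D (6 @ 121) → take F (22 @ 287) → take B (26 @ 265) → take 21/33 of A → 59.82; 86/86 used.
Total value = 1103.82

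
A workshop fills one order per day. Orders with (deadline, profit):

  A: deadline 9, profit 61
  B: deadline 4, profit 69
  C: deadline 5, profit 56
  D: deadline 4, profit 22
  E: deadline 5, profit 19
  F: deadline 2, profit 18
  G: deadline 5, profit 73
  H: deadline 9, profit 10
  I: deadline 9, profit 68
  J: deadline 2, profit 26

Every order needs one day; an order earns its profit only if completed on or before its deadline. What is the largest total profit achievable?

385

Take jobs in profit order; each goes to the latest open slot no later than its deadline.
By profit: G(d5,73), B(d4,69), I(d9,68), A(d9,61), C(d5,56), J(d2,26), D(d4,22), E(d5,19), F(d2,18), H(d9,10)
G→slot 5; B→slot 4; I→slot 9; A→slot 8; C→slot 3; J→slot 2; D→slot 1; E skipped; F skipped; H→slot 7.
Profit = 22 + 26 + 56 + 69 + 73 + 10 + 61 + 68 = 385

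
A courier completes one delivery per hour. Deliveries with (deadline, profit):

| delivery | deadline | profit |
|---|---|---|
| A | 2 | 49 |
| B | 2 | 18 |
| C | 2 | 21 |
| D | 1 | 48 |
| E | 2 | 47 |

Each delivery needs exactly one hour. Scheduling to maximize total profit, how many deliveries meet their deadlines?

Profit order: A=49 D=48 E=47 C=21 B=18
Assign: A→slot 2, D→slot 1, E skipped, C skipped, B skipped.
Slots: [1:D] [2:A]
2 of 5 scheduled.

2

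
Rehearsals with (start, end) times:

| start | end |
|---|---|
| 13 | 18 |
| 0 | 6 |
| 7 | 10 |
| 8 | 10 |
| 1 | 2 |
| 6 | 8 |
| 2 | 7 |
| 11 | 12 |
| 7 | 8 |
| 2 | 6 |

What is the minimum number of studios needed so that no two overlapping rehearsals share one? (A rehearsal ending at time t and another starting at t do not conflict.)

3

starts: [0, 1, 2, 2, 6, 7, 7, 8, 11, 13]
ends:   [2, 6, 6, 7, 8, 8, 10, 10, 12, 18]
s0→1 s1→2 e2→1 s2→2 s2→3  — peak 3.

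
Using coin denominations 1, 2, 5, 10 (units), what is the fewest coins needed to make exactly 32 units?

Use the largest denomination that fits, subtract, and repeat.
32 − 3×10→2 − 1×2→0
Total coins = 3 + 1 = 4

4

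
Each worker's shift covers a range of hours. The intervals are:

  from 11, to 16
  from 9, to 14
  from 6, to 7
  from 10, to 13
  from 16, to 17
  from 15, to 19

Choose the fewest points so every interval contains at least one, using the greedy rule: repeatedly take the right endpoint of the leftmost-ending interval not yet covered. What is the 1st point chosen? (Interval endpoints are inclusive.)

By right end: [6,7]  [10,13]  [9,14]  [11,16]  [16,17]  [15,19]
[6,7] uncovered → point at 7; [10,13] uncovered → point at 13; [16,17] uncovered → point at 17.
Points: 7, 13, 17 (3 total).

7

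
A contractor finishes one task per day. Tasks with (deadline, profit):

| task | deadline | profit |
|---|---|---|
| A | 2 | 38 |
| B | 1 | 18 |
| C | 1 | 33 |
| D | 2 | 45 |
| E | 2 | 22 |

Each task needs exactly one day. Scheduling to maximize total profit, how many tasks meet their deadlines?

2

Take jobs in profit order; each goes to the latest open slot no later than its deadline.
Profit order: D=45 A=38 C=33 E=22 B=18
Assign: D→slot 2, A→slot 1, C skipped, E skipped, B skipped.
Slots: [1:A] [2:D]
2 of 5 scheduled.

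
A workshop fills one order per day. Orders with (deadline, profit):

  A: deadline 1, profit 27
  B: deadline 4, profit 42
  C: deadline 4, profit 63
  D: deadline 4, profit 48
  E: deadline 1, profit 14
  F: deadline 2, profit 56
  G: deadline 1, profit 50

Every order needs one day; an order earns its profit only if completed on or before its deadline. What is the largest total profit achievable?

Take jobs in profit order; each goes to the latest open slot no later than its deadline.
Profit order: C=63 F=56 G=50 D=48 B=42 A=27 E=14
Assign: C→slot 4, F→slot 2, G→slot 1, D→slot 3, B skipped, A skipped, E skipped.
Slots: [1:G] [2:F] [3:D] [4:C]
Profit = 50 + 56 + 48 + 63 = 217

217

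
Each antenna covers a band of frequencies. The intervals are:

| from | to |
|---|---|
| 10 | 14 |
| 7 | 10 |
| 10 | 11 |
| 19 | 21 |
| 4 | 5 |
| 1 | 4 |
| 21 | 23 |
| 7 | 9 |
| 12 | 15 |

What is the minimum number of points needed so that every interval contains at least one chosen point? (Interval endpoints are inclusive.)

5

Sort by right endpoint; whenever an interval is uncovered, place a point at its right end.
Sorted: [1,4] [4,5] [7,9] [7,10] [10,11] [10,14] [12,15] [19,21] [21,23]
{[1,4],[4,5]} hit by 4; {[7,9],[7,10]} hit by 9; {[10,11],[10,14]} hit by 11; {[12,15]} hit by 15; {[19,21],[21,23]} hit by 21.
Points: 4, 9, 11, 15, 21 (5 total).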